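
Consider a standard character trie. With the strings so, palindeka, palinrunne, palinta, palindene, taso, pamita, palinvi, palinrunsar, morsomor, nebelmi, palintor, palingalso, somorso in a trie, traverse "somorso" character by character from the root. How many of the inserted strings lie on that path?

Walk "somorso" from the root; an end-of-word marker is hit whenever a stored word is a prefix of "somorso".
Prefixes of the query that are stored words: "so", "somorso"
Count: 2

2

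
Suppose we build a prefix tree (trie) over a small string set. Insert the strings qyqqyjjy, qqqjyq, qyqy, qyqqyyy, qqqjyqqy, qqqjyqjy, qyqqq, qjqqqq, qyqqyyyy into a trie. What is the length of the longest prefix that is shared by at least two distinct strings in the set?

Look for the deepest trie node that still has at least two words in its subtree.
e.g. "qyqqyyy" and "qyqqyyyy" share the prefix "qyqqyyy" of length 7; no pair shares a longer one.
Longest shared-prefix length: 7

7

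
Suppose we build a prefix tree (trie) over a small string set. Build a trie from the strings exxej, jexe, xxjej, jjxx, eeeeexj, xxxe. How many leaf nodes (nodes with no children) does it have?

Leaves are exactly the stored words that no other stored word extends.
Those words: "eeeeexj", "exxej", "jexe", "jjxx", "xxjej", "xxxe"
Leaf count: 6

6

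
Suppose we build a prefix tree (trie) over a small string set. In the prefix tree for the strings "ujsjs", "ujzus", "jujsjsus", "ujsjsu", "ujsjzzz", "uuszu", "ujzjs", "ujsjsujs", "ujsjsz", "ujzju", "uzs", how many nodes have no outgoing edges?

9

Leaves are exactly the stored words that no other stored word extends.
Those words: "jujsjsus", "ujsjsujs", "ujsjsz", "ujsjzzz", "ujzjs", "ujzju", "ujzus", "uuszu", "uzs"
Leaf count: 9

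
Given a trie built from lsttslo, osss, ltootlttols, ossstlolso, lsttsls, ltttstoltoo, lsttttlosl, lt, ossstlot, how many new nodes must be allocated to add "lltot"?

"l" is already a path in the trie; the remaining "ltot" must be added.
New nodes needed: |"lltot"| − 1 = 5 − 1 = 4.

4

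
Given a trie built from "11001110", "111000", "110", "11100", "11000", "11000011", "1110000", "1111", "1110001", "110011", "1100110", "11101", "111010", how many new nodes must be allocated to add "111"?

Every character of "111" already lies on an existing path (it is a prefix of some stored word).
No new nodes are needed: 0.

0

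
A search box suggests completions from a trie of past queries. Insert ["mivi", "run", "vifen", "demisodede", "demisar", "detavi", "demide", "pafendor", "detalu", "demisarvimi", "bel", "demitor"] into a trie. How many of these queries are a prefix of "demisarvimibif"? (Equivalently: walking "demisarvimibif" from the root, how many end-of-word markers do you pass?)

2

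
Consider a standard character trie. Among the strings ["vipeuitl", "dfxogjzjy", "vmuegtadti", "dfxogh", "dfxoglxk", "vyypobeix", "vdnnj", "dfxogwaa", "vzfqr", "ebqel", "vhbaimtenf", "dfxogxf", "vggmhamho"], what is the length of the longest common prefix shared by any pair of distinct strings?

5

Look for the deepest trie node that still has at least two words in its subtree.
"dfxogh" and "dfxogjzjy" agree on "dfxog" (5 characters) before diverging; nothing deeper is shared.
Longest shared-prefix length: 5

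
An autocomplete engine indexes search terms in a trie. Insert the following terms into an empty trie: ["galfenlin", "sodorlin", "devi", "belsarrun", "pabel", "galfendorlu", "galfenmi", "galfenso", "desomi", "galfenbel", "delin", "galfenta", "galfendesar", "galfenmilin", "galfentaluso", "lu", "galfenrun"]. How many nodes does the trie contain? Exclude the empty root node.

72

Insert word by word; a character creates a node only if that edge doesn't already exist:
  "galfenlin" → 9 new (g, a, l, f, e, n, l, i, n)
  "sodorlin" → 8 new (s, o, d, o, r, l, i, n)
  "devi" → 4 new (d, e, v, i)
  "belsarrun" → 9 new (b, e, l, s, a, r, r, u, n)
  "pabel" → 5 new (p, a, b, e, l)
  "galfendorlu" → prefix "galfen" already present; 5 new (d, o, r, l, u)
  "galfenmi" → prefix "galfen" already present; 2 new (m, i)
  "galfenso" → prefix "galfen" already present; 2 new (s, o)
  "desomi" → prefix "de" already present; 4 new (s, o, m, i)
  "galfenbel" → prefix "galfen" already present; 3 new (b, e, l)
  "delin" → prefix "de" already present; 3 new (l, i, n)
  "galfenta" → prefix "galfen" already present; 2 new (t, a)
  "galfendesar" → prefix "galfend" already present; 4 new (e, s, a, r)
  "galfenmilin" → prefix "galfenmi" already present; 3 new (l, i, n)
  "galfentaluso" → prefix "galfenta" already present; 4 new (l, u, s, o)
  "lu" → 2 new (l, u)
  "galfenrun" → prefix "galfen" already present; 3 new (r, u, n)
Total nodes = 9 + 8 + 4 + 9 + 5 + 5 + 2 + 2 + 4 + 3 + 3 + 2 + 4 + 3 + 4 + 2 + 3 = 72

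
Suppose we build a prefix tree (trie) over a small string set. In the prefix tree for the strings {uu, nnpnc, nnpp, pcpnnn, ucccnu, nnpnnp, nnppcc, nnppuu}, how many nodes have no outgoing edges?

7

A leaf is a node with no children — equivalently, the end of a word that is not a proper prefix of any other stored word.
Those words: "nnpnc", "nnpnnp", "nnppcc", "nnppuu", "pcpnnn", "ucccnu", "uu"
Leaf count: 7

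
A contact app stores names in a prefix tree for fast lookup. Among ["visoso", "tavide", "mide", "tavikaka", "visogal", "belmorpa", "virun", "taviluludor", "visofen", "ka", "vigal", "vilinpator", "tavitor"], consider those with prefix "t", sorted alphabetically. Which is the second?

Filter for "t…" and sort: "tavide", "tavikaka", "taviluludor", "tavitor"
Position 2: tavikaka

tavikaka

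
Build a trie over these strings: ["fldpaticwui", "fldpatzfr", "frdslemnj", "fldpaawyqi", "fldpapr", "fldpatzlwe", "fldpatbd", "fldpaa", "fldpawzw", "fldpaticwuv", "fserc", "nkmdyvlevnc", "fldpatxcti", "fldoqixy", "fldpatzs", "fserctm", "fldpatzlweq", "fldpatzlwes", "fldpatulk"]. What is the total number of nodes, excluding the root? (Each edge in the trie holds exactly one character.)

70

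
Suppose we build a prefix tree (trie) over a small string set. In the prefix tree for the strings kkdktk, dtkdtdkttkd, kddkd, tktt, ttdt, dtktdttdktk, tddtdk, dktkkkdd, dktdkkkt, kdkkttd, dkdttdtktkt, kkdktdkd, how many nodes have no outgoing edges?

A leaf is a node with no children — equivalently, the end of a word that is not a proper prefix of any other stored word.
Those words: "dkdttdtktkt", "dktdkkkt", "dktkkkdd", "dtkdtdkttkd", "dtktdttdktk", "kddkd", "kdkkttd", "kkdktdkd", "kkdktk", "tddtdk", "tktt", "ttdt"
Leaf count: 12

12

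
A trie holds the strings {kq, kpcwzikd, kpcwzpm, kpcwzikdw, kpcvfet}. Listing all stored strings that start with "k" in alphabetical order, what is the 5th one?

kq

DFS of the "k" subtree visits, in order: "kpcvfet", "kpcwzikd", "kpcwzikdw", "kpcwzpm", "kq"
Position 5: kq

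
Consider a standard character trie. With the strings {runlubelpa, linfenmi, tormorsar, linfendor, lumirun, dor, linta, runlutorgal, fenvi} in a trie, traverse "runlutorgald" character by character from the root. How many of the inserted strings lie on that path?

1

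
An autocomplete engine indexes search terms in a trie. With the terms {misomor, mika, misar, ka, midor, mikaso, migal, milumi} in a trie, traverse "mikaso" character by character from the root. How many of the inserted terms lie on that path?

Check each prefix of "mikaso" against the stored set — each match is an end-marker on the path.
Prefixes of the query that are stored words: "mika", "mikaso"
Count: 2

2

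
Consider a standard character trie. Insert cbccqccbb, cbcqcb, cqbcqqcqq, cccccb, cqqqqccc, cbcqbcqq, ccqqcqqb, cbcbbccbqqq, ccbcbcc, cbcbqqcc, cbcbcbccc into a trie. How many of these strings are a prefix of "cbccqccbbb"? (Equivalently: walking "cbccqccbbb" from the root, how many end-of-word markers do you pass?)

1

Walk "cbccqccbbb" from the root; an end-of-word marker is hit whenever a stored word is a prefix of "cbccqccbbb".
Prefixes of the query that are stored words: "cbccqccbb"
Count: 1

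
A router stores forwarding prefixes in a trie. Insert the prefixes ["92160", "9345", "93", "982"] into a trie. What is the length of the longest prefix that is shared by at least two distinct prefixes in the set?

2

Look for the deepest trie node that still has at least two words in its subtree.
"93" and "9345" agree on "93" (2 characters) before diverging; nothing deeper is shared.
Longest shared-prefix length: 2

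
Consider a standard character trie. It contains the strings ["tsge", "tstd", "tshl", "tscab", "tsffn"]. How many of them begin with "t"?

Traverse to the node for "t", then collect every word in that subtree.
Matches: "tscab", "tsffn", "tsge", "tshl", "tstd"
Count: 5

5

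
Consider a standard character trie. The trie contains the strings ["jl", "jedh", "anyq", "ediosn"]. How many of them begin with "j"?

2

Traverse to the node for "j", then collect every word in that subtree.
Matches: "jedh", "jl"
Count: 2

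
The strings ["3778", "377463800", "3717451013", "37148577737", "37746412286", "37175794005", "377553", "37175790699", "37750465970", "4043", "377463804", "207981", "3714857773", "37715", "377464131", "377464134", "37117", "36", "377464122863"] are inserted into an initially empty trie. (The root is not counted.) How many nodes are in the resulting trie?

For each word, the new-node count is its length minus the longest prefix already in the trie:
  "3778" → 4 new (3, 7, 7, 8)
  "377463800" → prefix "377" already present; 6 new (4, 6, 3, 8, 0, 0)
  "3717451013" → prefix "37" already present; 8 new (1, 7, 4, 5, 1, 0, 1, 3)
  "37148577737" → prefix "371" already present; 8 new (4, 8, 5, 7, 7, 7, 3, 7)
  "37746412286" → prefix "37746" already present; 6 new (4, 1, 2, 2, 8, 6)
  "37175794005" → prefix "3717" already present; 7 new (5, 7, 9, 4, 0, 0, 5)
  "377553" → prefix "377" already present; 3 new (5, 5, 3)
  "37175790699" → prefix "3717579" already present; 4 new (0, 6, 9, 9)
  "37750465970" → prefix "3775" already present; 7 new (0, 4, 6, 5, 9, 7, 0)
  "4043" → 4 new (4, 0, 4, 3)
  "377463804" → prefix "37746380" already present; 1 new (4)
  "207981" → 6 new (2, 0, 7, 9, 8, 1)
  "3714857773" → prefix "3714857773" already present; 0 new (none)
  "37715" → prefix "377" already present; 2 new (1, 5)
  "377464131" → prefix "3774641" already present; 2 new (3, 1)
  "377464134" → prefix "37746413" already present; 1 new (4)
  "37117" → prefix "371" already present; 2 new (1, 7)
  "36" → prefix "3" already present; 1 new (6)
  "377464122863" → prefix "37746412286" already present; 1 new (3)
Total nodes = 4 + 6 + 8 + 8 + 6 + 7 + 3 + 4 + 7 + 4 + 1 + 6 + 0 + 2 + 2 + 1 + 2 + 1 + 1 = 73

73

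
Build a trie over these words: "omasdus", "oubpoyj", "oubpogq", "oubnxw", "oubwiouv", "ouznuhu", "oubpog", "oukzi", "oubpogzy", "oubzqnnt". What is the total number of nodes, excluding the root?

38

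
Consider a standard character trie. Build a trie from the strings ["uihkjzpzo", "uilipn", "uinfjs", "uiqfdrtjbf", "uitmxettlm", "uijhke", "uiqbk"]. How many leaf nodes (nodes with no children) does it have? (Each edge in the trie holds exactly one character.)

7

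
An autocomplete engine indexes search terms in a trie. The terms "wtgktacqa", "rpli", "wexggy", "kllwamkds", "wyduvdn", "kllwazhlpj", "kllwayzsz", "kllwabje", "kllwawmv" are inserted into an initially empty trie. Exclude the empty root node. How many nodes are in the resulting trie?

48

Trace insertions, counting only characters that open a new branch:
  "wtgktacqa" → 9 new (w, t, g, k, t, a, c, q, a)
  "rpli" → 4 new (r, p, l, i)
  "wexggy" → prefix "w" already present; 5 new (e, x, g, g, y)
  "kllwamkds" → 9 new (k, l, l, w, a, m, k, d, s)
  "wyduvdn" → prefix "w" already present; 6 new (y, d, u, v, d, n)
  "kllwazhlpj" → prefix "kllwa" already present; 5 new (z, h, l, p, j)
  "kllwayzsz" → prefix "kllwa" already present; 4 new (y, z, s, z)
  "kllwabje" → prefix "kllwa" already present; 3 new (b, j, e)
  "kllwawmv" → prefix "kllwa" already present; 3 new (w, m, v)
Total nodes = 9 + 4 + 5 + 9 + 6 + 5 + 4 + 3 + 3 = 48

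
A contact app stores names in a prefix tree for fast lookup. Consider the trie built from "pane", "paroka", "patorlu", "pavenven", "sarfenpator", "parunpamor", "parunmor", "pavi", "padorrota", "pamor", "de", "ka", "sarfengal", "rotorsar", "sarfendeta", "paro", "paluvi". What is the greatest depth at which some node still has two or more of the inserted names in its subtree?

Equivalently: take the maximum, over all pairs, of their longest common prefix length.
"sarfendeta" and "sarfengal" agree on "sarfen" (6 characters) before diverging; nothing deeper is shared.
Longest shared-prefix length: 6

6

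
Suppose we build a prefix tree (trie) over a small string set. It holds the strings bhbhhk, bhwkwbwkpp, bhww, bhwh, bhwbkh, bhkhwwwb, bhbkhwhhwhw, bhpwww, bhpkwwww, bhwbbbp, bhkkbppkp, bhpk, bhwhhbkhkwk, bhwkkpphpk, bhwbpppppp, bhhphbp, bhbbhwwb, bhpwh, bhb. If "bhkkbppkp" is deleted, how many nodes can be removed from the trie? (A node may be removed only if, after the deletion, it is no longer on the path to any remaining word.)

Walk "bhkkbppkp" from the leaf back toward the root, removing each node that no remaining word uses.
The suffix "kbppkp" (6 nodes) is used only by "bhkkbppkp"; the node for "bhk" still has the child "h", so pruning stops there.
Nodes removed: 6

6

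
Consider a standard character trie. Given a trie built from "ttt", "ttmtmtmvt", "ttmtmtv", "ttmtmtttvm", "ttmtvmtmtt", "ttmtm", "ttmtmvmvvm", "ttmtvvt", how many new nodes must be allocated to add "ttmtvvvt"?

The longest prefix of "ttmtvvvt" already in the trie is "ttmtvv" (length 6).
New nodes needed: |"ttmtvvvt"| − 6 = 8 − 6 = 2.

2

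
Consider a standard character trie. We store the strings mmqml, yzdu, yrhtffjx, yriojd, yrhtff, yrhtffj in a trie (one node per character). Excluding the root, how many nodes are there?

20

Insert word by word; a character creates a node only if that edge doesn't already exist:
  "mmqml" → 5 new (m, m, q, m, l)
  "yzdu" → 4 new (y, z, d, u)
  "yrhtffjx" → prefix "y" already present; 7 new (r, h, t, f, f, j, x)
  "yriojd" → prefix "yr" already present; 4 new (i, o, j, d)
  "yrhtff" → prefix "yrhtff" already present; 0 new (none)
  "yrhtffj" → prefix "yrhtffj" already present; 0 new (none)
Total nodes = 5 + 4 + 7 + 4 + 0 + 0 = 20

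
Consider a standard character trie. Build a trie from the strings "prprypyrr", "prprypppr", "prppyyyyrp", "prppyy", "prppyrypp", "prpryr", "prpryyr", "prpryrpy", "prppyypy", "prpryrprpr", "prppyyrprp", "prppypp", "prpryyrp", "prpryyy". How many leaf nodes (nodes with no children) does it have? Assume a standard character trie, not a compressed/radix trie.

11

A leaf is a node with no children — equivalently, the end of a word that is not a proper prefix of any other stored word.
Those words: "prppypp", "prppyrypp", "prppyypy", "prppyyrprp", "prppyyyyrp", "prprypppr", "prprypyrr", "prpryrprpr", "prpryrpy", "prpryyrp", "prpryyy"
Leaf count: 11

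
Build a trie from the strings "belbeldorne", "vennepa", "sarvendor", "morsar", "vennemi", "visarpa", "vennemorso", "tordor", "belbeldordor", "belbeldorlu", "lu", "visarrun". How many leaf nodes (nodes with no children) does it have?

12

Leaves are exactly the stored words that no other stored word extends.
Those words: "belbeldordor", "belbeldorlu", "belbeldorne", "lu", "morsar", "sarvendor", "tordor", "vennemi", "vennemorso", "vennepa", "visarpa", "visarrun"
Leaf count: 12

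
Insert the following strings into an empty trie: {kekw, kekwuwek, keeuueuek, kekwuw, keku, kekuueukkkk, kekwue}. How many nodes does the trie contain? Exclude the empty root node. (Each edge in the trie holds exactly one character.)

24

Count nodes per top-level branch (shared prefixes stored once):
  'k'-branch (keeuueuek, keku, kekuueukkkk, kekw, kekwue, kekwuw, kekwuwek): 24 nodes
Sum: 24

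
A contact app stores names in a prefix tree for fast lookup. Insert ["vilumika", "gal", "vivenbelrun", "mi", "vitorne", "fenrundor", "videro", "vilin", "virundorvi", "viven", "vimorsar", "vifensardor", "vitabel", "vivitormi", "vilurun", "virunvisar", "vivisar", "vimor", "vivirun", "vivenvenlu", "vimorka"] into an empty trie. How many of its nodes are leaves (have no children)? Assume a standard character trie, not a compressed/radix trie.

A leaf is a node with no children — equivalently, the end of a word that is not a proper prefix of any other stored word.
Those words: "fenrundor", "gal", "mi", "videro", "vifensardor", "vilin", "vilumika", "vilurun", "vimorka", "vimorsar", "virundorvi", "virunvisar", "vitabel", "vitorne", "vivenbelrun", "vivenvenlu", "vivirun", "vivisar", "vivitormi"
Leaf count: 19

19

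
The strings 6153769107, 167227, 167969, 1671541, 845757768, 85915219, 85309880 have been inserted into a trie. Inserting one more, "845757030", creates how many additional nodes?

3

The longest prefix of "845757030" already in the trie is "845757" (length 6).
New nodes needed: |"845757030"| − 6 = 9 − 6 = 3.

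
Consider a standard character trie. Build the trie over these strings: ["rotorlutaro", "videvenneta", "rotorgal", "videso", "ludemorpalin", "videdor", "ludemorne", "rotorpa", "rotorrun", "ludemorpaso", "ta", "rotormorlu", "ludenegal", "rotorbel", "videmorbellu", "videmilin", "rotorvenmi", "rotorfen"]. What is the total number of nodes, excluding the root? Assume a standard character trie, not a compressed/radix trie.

Trace insertions, counting only characters that open a new branch:
  "rotorlutaro" → 11 new (r, o, t, o, r, l, u, t, a, r, o)
  "videvenneta" → 11 new (v, i, d, e, v, e, n, n, e, t, a)
  "rotorgal" → prefix "rotor" already present; 3 new (g, a, l)
  "videso" → prefix "vide" already present; 2 new (s, o)
  "ludemorpalin" → 12 new (l, u, d, e, m, o, r, p, a, l, i, n)
  "videdor" → prefix "vide" already present; 3 new (d, o, r)
  "ludemorne" → prefix "ludemor" already present; 2 new (n, e)
  "rotorpa" → prefix "rotor" already present; 2 new (p, a)
  "rotorrun" → prefix "rotor" already present; 3 new (r, u, n)
  "ludemorpaso" → prefix "ludemorpa" already present; 2 new (s, o)
  "ta" → 2 new (t, a)
  "rotormorlu" → prefix "rotor" already present; 5 new (m, o, r, l, u)
  "ludenegal" → prefix "lude" already present; 5 new (n, e, g, a, l)
  "rotorbel" → prefix "rotor" already present; 3 new (b, e, l)
  "videmorbellu" → prefix "vide" already present; 8 new (m, o, r, b, e, l, l, u)
  "videmilin" → prefix "videm" already present; 4 new (i, l, i, n)
  "rotorvenmi" → prefix "rotor" already present; 5 new (v, e, n, m, i)
  "rotorfen" → prefix "rotor" already present; 3 new (f, e, n)
Total nodes = 11 + 11 + 3 + 2 + 12 + 3 + 2 + 2 + 3 + 2 + 2 + 5 + 5 + 3 + 8 + 4 + 5 + 3 = 86

86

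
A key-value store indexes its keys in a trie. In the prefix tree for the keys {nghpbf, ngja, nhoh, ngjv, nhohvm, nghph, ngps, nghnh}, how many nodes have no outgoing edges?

Leaves are exactly the stored words that no other stored word extends.
Those words: "nghnh", "nghpbf", "nghph", "ngja", "ngjv", "ngps", "nhohvm"
Leaf count: 7

7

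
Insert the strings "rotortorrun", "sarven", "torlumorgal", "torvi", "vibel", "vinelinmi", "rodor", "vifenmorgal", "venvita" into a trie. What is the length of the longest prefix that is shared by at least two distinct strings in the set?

3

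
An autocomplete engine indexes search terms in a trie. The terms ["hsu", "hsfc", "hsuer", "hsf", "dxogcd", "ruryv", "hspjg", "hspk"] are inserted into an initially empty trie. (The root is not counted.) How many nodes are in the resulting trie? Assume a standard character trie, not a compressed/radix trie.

22

Trie structure (* marks end of a word):
(root)
├─ d
│  └─ x
│     └─ o
│        └─ g
│           └─ c
│              └─ d *
├─ h
│  └─ s
│     ├─ f *
│     │  └─ c *
│     ├─ p
│     │  ├─ j
│     │  │  └─ g *
│     │  └─ k *
│     └─ u *
│        └─ e
│           └─ r *
└─ r
   └─ u
      └─ r
         └─ y
            └─ v *
Counting every labelled node above: 22.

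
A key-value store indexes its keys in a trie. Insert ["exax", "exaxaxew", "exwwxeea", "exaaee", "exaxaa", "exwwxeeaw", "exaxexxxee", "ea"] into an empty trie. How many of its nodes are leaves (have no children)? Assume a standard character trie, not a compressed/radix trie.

6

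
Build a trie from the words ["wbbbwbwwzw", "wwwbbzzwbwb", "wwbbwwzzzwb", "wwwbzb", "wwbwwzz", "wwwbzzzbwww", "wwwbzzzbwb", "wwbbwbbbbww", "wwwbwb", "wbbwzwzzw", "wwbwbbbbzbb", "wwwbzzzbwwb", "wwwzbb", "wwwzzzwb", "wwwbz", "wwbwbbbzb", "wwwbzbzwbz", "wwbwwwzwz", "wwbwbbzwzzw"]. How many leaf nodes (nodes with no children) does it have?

Leaves are exactly the stored words that no other stored word extends.
Those words: "wbbbwbwwzw", "wbbwzwzzw", "wwbbwbbbbww", "wwbbwwzzzwb", "wwbwbbbbzbb", "wwbwbbbzb", "wwbwbbzwzzw", "wwbwwwzwz", "wwbwwzz", "wwwbbzzwbwb", "wwwbwb", "wwwbzbzwbz", "wwwbzzzbwb", "wwwbzzzbwwb", "wwwbzzzbwww", "wwwzbb", "wwwzzzwb"
Leaf count: 17

17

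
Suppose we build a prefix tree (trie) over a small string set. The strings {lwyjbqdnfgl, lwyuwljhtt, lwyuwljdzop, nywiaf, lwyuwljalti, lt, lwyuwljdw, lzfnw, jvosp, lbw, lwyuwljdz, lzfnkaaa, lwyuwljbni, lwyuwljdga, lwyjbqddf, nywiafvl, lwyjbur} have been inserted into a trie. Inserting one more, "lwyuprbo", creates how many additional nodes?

4

"lwyu" is already a path in the trie; the remaining "prbo" must be added.
New nodes needed: |"lwyuprbo"| − 4 = 8 − 4 = 4.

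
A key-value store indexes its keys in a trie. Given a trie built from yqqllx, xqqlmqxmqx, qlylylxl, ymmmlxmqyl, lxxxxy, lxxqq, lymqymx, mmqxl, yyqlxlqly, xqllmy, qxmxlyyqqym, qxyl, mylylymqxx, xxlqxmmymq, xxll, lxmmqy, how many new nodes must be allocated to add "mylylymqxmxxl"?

4

Walking "mylylymqxmxxl" from the root, the first 9 characters ("mylylymqx") follow existing edges; "m" is the first miss.
New nodes needed: |"mylylymqxmxxl"| − 9 = 13 − 9 = 4.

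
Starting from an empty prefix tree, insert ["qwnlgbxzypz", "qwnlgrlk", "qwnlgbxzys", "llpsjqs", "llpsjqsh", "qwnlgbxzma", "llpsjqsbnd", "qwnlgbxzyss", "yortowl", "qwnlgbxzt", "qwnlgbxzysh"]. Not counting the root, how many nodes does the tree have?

38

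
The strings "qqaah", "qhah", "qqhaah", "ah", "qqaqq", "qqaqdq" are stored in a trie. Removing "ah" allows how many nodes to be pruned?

A node on "ah"'s path can go only if nothing else ends at it or branches off below it.
No other word shares any prefix with "ah", so all 2 of its nodes go.
Nodes removed: 2

2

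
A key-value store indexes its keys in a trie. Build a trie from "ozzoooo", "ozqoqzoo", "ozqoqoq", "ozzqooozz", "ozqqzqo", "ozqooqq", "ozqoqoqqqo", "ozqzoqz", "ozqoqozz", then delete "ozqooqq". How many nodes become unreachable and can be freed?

After clearing the end-marker at "ozqooqq", prune upward until reaching a node still needed by another word.
The suffix "oqq" (3 nodes) is used only by "ozqooqq"; the node for "ozqo" still has the child "q", so pruning stops there.
Nodes removed: 3

3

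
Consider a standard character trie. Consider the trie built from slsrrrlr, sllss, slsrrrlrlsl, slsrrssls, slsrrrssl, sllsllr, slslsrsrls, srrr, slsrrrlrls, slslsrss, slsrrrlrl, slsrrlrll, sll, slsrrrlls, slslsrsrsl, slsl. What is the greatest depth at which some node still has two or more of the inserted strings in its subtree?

10

Look for the deepest trie node that still has at least two words in its subtree.
"slsrrrlrls" and "slsrrrlrlsl" agree on "slsrrrlrls" (10 characters) before diverging; nothing deeper is shared.
Longest shared-prefix length: 10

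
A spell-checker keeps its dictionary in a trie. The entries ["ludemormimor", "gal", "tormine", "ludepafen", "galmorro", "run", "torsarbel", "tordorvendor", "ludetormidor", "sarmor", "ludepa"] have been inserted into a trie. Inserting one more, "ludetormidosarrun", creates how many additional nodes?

6

"ludetormido" is already a path in the trie; the remaining "sarrun" must be added.
New nodes needed: |"ludetormidosarrun"| − 11 = 17 − 11 = 6.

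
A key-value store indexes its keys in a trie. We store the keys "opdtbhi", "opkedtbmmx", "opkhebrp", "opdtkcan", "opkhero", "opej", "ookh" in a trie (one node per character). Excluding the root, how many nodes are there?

For each word, the new-node count is its length minus the longest prefix already in the trie:
  "opdtbhi" → 7 new (o, p, d, t, b, h, i)
  "opkedtbmmx" → prefix "op" already present; 8 new (k, e, d, t, b, m, m, x)
  "opkhebrp" → prefix "opk" already present; 5 new (h, e, b, r, p)
  "opdtkcan" → prefix "opdt" already present; 4 new (k, c, a, n)
  "opkhero" → prefix "opkhe" already present; 2 new (r, o)
  "opej" → prefix "op" already present; 2 new (e, j)
  "ookh" → prefix "o" already present; 3 new (o, k, h)
Total nodes = 7 + 8 + 5 + 4 + 2 + 2 + 3 = 31

31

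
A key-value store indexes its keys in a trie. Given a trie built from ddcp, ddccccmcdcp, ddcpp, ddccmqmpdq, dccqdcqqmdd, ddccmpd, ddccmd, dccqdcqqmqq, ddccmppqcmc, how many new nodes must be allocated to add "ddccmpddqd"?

The longest prefix of "ddccmpddqd" already in the trie is "ddccmpd" (length 7).
New nodes needed: |"ddccmpddqd"| − 7 = 10 − 7 = 3.

3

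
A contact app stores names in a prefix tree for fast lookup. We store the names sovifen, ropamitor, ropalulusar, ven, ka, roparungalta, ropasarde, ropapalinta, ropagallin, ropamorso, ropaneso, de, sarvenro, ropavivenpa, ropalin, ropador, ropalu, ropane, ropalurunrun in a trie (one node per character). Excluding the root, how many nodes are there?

89

For each word, the new-node count is its length minus the longest prefix already in the trie:
  "sovifen" → 7 new (s, o, v, i, f, e, n)
  "ropamitor" → 9 new (r, o, p, a, m, i, t, o, r)
  "ropalulusar" → prefix "ropa" already present; 7 new (l, u, l, u, s, a, r)
  "ven" → 3 new (v, e, n)
  "ka" → 2 new (k, a)
  "roparungalta" → prefix "ropa" already present; 8 new (r, u, n, g, a, l, t, a)
  "ropasarde" → prefix "ropa" already present; 5 new (s, a, r, d, e)
  "ropapalinta" → prefix "ropa" already present; 7 new (p, a, l, i, n, t, a)
  "ropagallin" → prefix "ropa" already present; 6 new (g, a, l, l, i, n)
  "ropamorso" → prefix "ropam" already present; 4 new (o, r, s, o)
  "ropaneso" → prefix "ropa" already present; 4 new (n, e, s, o)
  "de" → 2 new (d, e)
  "sarvenro" → prefix "s" already present; 7 new (a, r, v, e, n, r, o)
  "ropavivenpa" → prefix "ropa" already present; 7 new (v, i, v, e, n, p, a)
  "ropalin" → prefix "ropal" already present; 2 new (i, n)
  "ropador" → prefix "ropa" already present; 3 new (d, o, r)
  "ropalu" → prefix "ropalu" already present; 0 new (none)
  "ropane" → prefix "ropane" already present; 0 new (none)
  "ropalurunrun" → prefix "ropalu" already present; 6 new (r, u, n, r, u, n)
Total nodes = 7 + 9 + 7 + 3 + 2 + 8 + 5 + 7 + 6 + 4 + 4 + 2 + 7 + 7 + 2 + 3 + 0 + 0 + 6 = 89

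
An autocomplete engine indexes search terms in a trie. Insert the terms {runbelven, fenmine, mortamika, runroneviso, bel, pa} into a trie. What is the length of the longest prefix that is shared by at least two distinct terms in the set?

Equivalently: take the maximum, over all pairs, of their longest common prefix length.
"runbelven" and "runroneviso" agree on "run" (3 characters) before diverging; nothing deeper is shared.
Longest shared-prefix length: 3

3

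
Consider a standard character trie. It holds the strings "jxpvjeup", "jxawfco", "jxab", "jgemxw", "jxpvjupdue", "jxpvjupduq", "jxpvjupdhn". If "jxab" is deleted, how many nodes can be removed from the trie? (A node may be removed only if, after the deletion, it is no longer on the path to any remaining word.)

1

After clearing the end-marker at "jxab", prune upward until reaching a node still needed by another word.
The suffix "b" (1 node) is used only by "jxab"; the node for "jxa" still has the child "w", so pruning stops there.
Nodes removed: 1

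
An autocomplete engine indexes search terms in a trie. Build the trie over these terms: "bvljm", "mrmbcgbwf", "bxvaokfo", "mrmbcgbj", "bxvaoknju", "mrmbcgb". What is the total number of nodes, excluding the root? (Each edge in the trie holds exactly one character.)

Trace insertions, counting only characters that open a new branch:
  "bvljm" → 5 new (b, v, l, j, m)
  "mrmbcgbwf" → 9 new (m, r, m, b, c, g, b, w, f)
  "bxvaokfo" → prefix "b" already present; 7 new (x, v, a, o, k, f, o)
  "mrmbcgbj" → prefix "mrmbcgb" already present; 1 new (j)
  "bxvaoknju" → prefix "bxvaok" already present; 3 new (n, j, u)
  "mrmbcgb" → prefix "mrmbcgb" already present; 0 new (none)
Total nodes = 5 + 9 + 7 + 1 + 3 + 0 = 25

25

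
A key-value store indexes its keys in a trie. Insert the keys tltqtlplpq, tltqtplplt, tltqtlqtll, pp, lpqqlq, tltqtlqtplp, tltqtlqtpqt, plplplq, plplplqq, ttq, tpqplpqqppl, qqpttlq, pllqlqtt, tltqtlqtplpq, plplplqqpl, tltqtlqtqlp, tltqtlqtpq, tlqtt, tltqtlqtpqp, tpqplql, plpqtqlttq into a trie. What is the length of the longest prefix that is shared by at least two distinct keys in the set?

Equivalently: take the maximum, over all pairs, of their longest common prefix length.
"tltqtlqtplp" and "tltqtlqtplpq" agree on "tltqtlqtplp" (11 characters) before diverging; nothing deeper is shared.
Longest shared-prefix length: 11

11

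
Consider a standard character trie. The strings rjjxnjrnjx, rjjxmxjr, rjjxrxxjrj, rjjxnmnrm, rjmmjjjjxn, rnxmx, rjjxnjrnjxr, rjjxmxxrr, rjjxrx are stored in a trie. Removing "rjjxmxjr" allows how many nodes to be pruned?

A node on "rjjxmxjr"'s path can go only if nothing else ends at it or branches off below it.
The suffix "jr" (2 nodes) is used only by "rjjxmxjr"; the node for "rjjxmx" still has the child "x", so pruning stops there.
Nodes removed: 2

2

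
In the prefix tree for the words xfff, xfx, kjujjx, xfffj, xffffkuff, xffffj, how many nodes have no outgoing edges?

5

Leaves are exactly the stored words that no other stored word extends.
Those words: "kjujjx", "xffffj", "xffffkuff", "xfffj", "xfx"
Leaf count: 5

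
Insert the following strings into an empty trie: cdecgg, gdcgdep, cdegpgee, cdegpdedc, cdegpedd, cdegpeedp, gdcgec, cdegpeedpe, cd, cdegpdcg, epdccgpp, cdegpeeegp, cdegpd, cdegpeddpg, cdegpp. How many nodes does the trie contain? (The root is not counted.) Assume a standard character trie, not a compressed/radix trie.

Insert word by word; a character creates a node only if that edge doesn't already exist:
  "cdecgg" → 6 new (c, d, e, c, g, g)
  "gdcgdep" → 7 new (g, d, c, g, d, e, p)
  "cdegpgee" → prefix "cde" already present; 5 new (g, p, g, e, e)
  "cdegpdedc" → prefix "cdegp" already present; 4 new (d, e, d, c)
  "cdegpedd" → prefix "cdegp" already present; 3 new (e, d, d)
  "cdegpeedp" → prefix "cdegpe" already present; 3 new (e, d, p)
  "gdcgec" → prefix "gdcg" already present; 2 new (e, c)
  "cdegpeedpe" → prefix "cdegpeedp" already present; 1 new (e)
  "cd" → prefix "cd" already present; 0 new (none)
  "cdegpdcg" → prefix "cdegpd" already present; 2 new (c, g)
  "epdccgpp" → 8 new (e, p, d, c, c, g, p, p)
  "cdegpeeegp" → prefix "cdegpee" already present; 3 new (e, g, p)
  "cdegpd" → prefix "cdegpd" already present; 0 new (none)
  "cdegpeddpg" → prefix "cdegpedd" already present; 2 new (p, g)
  "cdegpp" → prefix "cdegp" already present; 1 new (p)
Total nodes = 6 + 7 + 5 + 4 + 3 + 3 + 2 + 1 + 0 + 2 + 8 + 3 + 0 + 2 + 1 = 47

47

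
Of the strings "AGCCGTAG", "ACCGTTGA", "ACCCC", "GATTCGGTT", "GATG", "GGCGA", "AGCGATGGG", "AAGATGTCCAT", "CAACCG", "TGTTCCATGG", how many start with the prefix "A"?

Filter for entries beginning with "A":
Matches: "AAGATGTCCAT", "ACCCC", "ACCGTTGA", "AGCCGTAG", "AGCGATGGG"
Count: 5

5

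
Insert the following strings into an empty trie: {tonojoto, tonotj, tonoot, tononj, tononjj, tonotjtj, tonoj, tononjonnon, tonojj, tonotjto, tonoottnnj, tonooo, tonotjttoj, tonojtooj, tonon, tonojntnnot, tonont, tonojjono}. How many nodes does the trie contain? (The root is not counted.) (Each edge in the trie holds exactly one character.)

Trace insertions, counting only characters that open a new branch:
  "tonojoto" → 8 new (t, o, n, o, j, o, t, o)
  "tonotj" → prefix "tono" already present; 2 new (t, j)
  "tonoot" → prefix "tono" already present; 2 new (o, t)
  "tononj" → prefix "tono" already present; 2 new (n, j)
  "tononjj" → prefix "tononj" already present; 1 new (j)
  "tonotjtj" → prefix "tonotj" already present; 2 new (t, j)
  "tonoj" → prefix "tonoj" already present; 0 new (none)
  "tononjonnon" → prefix "tononj" already present; 5 new (o, n, n, o, n)
  "tonojj" → prefix "tonoj" already present; 1 new (j)
  "tonotjto" → prefix "tonotjt" already present; 1 new (o)
  "tonoottnnj" → prefix "tonoot" already present; 4 new (t, n, n, j)
  "tonooo" → prefix "tonoo" already present; 1 new (o)
  "tonotjttoj" → prefix "tonotjt" already present; 3 new (t, o, j)
  "tonojtooj" → prefix "tonoj" already present; 4 new (t, o, o, j)
  "tonon" → prefix "tonon" already present; 0 new (none)
  "tonojntnnot" → prefix "tonoj" already present; 6 new (n, t, n, n, o, t)
  "tonont" → prefix "tonon" already present; 1 new (t)
  "tonojjono" → prefix "tonojj" already present; 3 new (o, n, o)
Total nodes = 8 + 2 + 2 + 2 + 1 + 2 + 0 + 5 + 1 + 1 + 4 + 1 + 3 + 4 + 0 + 6 + 1 + 3 = 46

46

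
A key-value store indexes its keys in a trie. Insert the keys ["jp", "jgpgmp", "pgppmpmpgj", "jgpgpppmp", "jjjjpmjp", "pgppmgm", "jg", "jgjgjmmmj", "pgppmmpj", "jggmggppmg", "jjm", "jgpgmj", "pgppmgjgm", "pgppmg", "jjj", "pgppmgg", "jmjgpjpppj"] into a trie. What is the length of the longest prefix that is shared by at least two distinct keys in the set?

Look for the deepest trie node that still has at least two words in its subtree.
"pgppmg" and "pgppmgg" agree on "pgppmg" (6 characters) before diverging; nothing deeper is shared.
Longest shared-prefix length: 6

6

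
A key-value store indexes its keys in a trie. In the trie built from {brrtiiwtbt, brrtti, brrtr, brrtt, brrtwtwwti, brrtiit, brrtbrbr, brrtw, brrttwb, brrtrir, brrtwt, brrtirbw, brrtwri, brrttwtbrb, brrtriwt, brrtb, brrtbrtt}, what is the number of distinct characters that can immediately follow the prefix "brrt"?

5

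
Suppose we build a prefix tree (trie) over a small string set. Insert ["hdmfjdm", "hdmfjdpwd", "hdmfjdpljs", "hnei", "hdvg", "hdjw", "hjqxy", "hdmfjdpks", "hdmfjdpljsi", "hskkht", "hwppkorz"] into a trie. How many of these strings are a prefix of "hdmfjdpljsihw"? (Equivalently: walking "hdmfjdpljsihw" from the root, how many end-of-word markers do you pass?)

Traverse "hdmfjdpljsihw" character by character; count nodes along the way that are marked as word ends.
Prefixes of the query that are stored words: "hdmfjdpljs", "hdmfjdpljsi"
Count: 2

2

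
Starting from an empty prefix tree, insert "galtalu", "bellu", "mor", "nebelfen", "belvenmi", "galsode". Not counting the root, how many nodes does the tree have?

For each word, the new-node count is its length minus the longest prefix already in the trie:
  "galtalu" → 7 new (g, a, l, t, a, l, u)
  "bellu" → 5 new (b, e, l, l, u)
  "mor" → 3 new (m, o, r)
  "nebelfen" → 8 new (n, e, b, e, l, f, e, n)
  "belvenmi" → prefix "bel" already present; 5 new (v, e, n, m, i)
  "galsode" → prefix "gal" already present; 4 new (s, o, d, e)
Total nodes = 7 + 5 + 3 + 8 + 5 + 4 = 32

32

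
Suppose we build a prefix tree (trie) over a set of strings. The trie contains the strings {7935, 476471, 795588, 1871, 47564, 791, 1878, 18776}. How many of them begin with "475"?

1

Traverse to the node for "475", then collect every word in that subtree.
Matches: "47564"
Count: 1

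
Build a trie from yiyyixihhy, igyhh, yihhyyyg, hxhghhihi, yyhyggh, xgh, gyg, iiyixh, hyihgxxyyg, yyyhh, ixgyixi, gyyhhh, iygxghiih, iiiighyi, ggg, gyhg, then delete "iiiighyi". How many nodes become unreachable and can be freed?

6

After clearing the end-marker at "iiiighyi", prune upward until reaching a node still needed by another word.
The suffix "iighyi" (6 nodes) is used only by "iiiighyi"; the node for "ii" still has the child "y", so pruning stops there.
Nodes removed: 6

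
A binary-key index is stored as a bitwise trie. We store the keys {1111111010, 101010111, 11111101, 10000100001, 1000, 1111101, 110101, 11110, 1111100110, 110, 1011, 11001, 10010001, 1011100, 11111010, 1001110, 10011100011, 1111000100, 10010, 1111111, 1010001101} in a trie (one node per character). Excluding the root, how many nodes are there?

For each word, the new-node count is its length minus the longest prefix already in the trie:
  "1111111010" → 10 new (1, 1, 1, 1, 1, 1, 1, 0, 1, 0)
  "101010111" → prefix "1" already present; 8 new (0, 1, 0, 1, 0, 1, 1, 1)
  "11111101" → prefix "111111" already present; 2 new (0, 1)
  "10000100001" → prefix "10" already present; 9 new (0, 0, 0, 1, 0, 0, 0, 0, 1)
  "1000" → prefix "1000" already present; 0 new (none)
  "1111101" → prefix "11111" already present; 2 new (0, 1)
  "110101" → prefix "11" already present; 4 new (0, 1, 0, 1)
  "11110" → prefix "1111" already present; 1 new (0)
  "1111100110" → prefix "111110" already present; 4 new (0, 1, 1, 0)
  "110" → prefix "110" already present; 0 new (none)
  "1011" → prefix "101" already present; 1 new (1)
  "11001" → prefix "110" already present; 2 new (0, 1)
  "10010001" → prefix "100" already present; 5 new (1, 0, 0, 0, 1)
  "1011100" → prefix "1011" already present; 3 new (1, 0, 0)
  "11111010" → prefix "1111101" already present; 1 new (0)
  "1001110" → prefix "1001" already present; 3 new (1, 1, 0)
  "10011100011" → prefix "1001110" already present; 4 new (0, 0, 1, 1)
  "1111000100" → prefix "11110" already present; 5 new (0, 0, 1, 0, 0)
  "10010" → prefix "10010" already present; 0 new (none)
  "1111111" → prefix "1111111" already present; 0 new (none)
  "1010001101" → prefix "1010" already present; 6 new (0, 0, 1, 1, 0, 1)
Total nodes = 10 + 8 + 2 + 9 + 0 + 2 + 4 + 1 + 4 + 0 + 1 + 2 + 5 + 3 + 1 + 3 + 4 + 5 + 0 + 0 + 6 = 70

70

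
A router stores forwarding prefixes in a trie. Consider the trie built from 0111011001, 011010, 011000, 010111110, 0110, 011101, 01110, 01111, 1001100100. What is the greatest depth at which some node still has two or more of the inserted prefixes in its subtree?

6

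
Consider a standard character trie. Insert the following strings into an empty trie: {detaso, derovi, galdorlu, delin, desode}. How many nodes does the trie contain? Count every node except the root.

25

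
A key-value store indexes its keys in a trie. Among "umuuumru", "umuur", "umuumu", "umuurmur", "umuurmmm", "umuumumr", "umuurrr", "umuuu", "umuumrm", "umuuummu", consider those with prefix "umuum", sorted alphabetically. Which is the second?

umuumu

DFS of the "umuum" subtree visits, in order: "umuumrm", "umuumu", "umuumumr"
The 2nd is umuumu.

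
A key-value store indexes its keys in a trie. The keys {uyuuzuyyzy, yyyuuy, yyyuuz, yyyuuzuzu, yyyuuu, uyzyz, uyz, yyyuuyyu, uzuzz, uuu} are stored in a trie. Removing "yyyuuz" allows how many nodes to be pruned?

After clearing the end-marker at "yyyuuz", prune upward until reaching a node still needed by another word.
Every node on "yyyuuz" is still needed (e.g. by "yyyuuzuzu"), so nothing is freed.
Nodes removed: 0

0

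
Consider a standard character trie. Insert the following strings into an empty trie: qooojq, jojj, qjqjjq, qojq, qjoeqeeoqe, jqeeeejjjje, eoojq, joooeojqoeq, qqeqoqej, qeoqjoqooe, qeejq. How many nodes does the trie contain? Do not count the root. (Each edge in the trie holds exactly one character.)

68

For each word, the new-node count is its length minus the longest prefix already in the trie:
  "qooojq" → 6 new (q, o, o, o, j, q)
  "jojj" → 4 new (j, o, j, j)
  "qjqjjq" → prefix "q" already present; 5 new (j, q, j, j, q)
  "qojq" → prefix "qo" already present; 2 new (j, q)
  "qjoeqeeoqe" → prefix "qj" already present; 8 new (o, e, q, e, e, o, q, e)
  "jqeeeejjjje" → prefix "j" already present; 10 new (q, e, e, e, e, j, j, j, j, e)
  "eoojq" → 5 new (e, o, o, j, q)
  "joooeojqoeq" → prefix "jo" already present; 9 new (o, o, e, o, j, q, o, e, q)
  "qqeqoqej" → prefix "q" already present; 7 new (q, e, q, o, q, e, j)
  "qeoqjoqooe" → prefix "q" already present; 9 new (e, o, q, j, o, q, o, o, e)
  "qeejq" → prefix "qe" already present; 3 new (e, j, q)
Total nodes = 6 + 4 + 5 + 2 + 8 + 10 + 5 + 9 + 7 + 9 + 3 = 68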